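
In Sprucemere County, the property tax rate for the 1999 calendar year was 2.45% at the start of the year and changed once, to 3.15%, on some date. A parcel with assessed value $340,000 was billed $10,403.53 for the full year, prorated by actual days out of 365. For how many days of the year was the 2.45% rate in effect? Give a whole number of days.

47 days

Let d = days at the first rate; then 365 − d days at the second rate.
$340,000 × [2.45%·d + 3.15%·(365−d)] / 365 = $10,403.53
Solving gives d = 47, so the new rate took effect on 17 Feb 1999.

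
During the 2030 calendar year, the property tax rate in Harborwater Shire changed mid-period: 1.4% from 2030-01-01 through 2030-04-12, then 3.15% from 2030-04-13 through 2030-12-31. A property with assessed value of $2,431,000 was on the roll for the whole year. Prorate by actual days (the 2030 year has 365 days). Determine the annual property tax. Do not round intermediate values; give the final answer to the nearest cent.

$64,687.91

2030-01-01 to 2030-04-12: 102 days at 1.4% → $2,431,000 × 1.4% × 102/365 = $9,510.8712
2030-04-13 to 2030-12-31: 263 days at 3.15% → $2,431,000 × 3.15% × 263/365 = $55,177.0397
Total = $64,687.9110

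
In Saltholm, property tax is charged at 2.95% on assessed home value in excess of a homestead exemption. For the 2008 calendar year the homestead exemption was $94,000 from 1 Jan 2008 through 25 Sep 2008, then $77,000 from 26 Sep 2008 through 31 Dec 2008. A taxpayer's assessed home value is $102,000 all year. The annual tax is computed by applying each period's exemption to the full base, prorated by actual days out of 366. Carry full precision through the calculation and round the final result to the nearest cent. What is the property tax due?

$368.91

1 Jan – 25 Sep 2008: 269 days, exemption $94,000 → ($102,000 − $94,000) × 2.95% × 269/366 = $173.4536
26 Sep – 31 Dec 2008: 97 days, exemption $77,000 → ($102,000 − $77,000) × 2.95% × 97/366 = $195.4577
Total = $368.9112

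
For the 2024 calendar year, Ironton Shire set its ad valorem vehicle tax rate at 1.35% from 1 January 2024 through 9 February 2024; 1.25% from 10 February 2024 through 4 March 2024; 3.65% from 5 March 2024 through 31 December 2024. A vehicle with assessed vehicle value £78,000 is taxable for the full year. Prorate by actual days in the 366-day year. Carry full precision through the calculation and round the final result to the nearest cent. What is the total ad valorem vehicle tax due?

1 January – 9 February 2024: 40 days at 1.35% → £78,000 × 1.35% × 40/366 = £115.0820
10 February – 4 March 2024: 24 days at 1.25% → £78,000 × 1.25% × 24/366 = £63.9344
5 March – 31 December 2024: 302 days at 3.65% → £78,000 × 3.65% × 302/366 = £2,349.1639
Total = £2,528.1803

£2,528.18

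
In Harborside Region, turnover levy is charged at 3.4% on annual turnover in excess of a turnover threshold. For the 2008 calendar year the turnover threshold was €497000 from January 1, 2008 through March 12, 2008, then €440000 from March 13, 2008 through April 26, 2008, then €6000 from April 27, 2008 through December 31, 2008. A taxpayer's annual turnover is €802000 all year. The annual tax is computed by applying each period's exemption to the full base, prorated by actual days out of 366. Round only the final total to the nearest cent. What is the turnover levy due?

January 1 – March 12, 2008: 72 days, exemption €497000 → (€802000 − €497000) × 3.4% × 72/366 = €2040.0000
March 13 – April 26, 2008: 45 days, exemption €440000 → (€802000 − €440000) × 3.4% × 45/366 = €1513.2787
April 27 – December 31, 2008: 249 days, exemption €6000 → (€802000 − €6000) × 3.4% × 249/366 = €18412.3934
Total = €21965.6721

€21965.67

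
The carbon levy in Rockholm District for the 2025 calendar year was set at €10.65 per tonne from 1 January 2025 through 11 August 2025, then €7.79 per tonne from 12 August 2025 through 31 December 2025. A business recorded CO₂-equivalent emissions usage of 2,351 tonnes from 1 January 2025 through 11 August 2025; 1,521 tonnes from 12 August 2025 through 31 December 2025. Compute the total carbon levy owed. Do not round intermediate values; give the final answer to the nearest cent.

1 January – 11 August 2025: 2,351 tonnes at €10.65/tonne → €25038.15
12 August – 31 December 2025: 1,521 tonnes at €7.79/tonne → €11848.59

€36886.74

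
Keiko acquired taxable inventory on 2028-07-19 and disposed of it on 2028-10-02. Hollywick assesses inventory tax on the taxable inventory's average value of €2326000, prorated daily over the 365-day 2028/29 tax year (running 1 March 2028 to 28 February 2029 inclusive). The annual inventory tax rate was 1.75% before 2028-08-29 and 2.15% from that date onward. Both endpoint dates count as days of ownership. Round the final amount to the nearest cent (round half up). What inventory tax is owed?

2028-07-19 to 2028-08-28: 41 days at 1.75% → €2326000 × 1.75% × 41/365 = €4572.3425
2028-08-29 to 2028-10-02: 35 days at 2.15% → €2326000 × 2.15% × 35/365 = €4795.3836
Total = €9367.7260

€9367.73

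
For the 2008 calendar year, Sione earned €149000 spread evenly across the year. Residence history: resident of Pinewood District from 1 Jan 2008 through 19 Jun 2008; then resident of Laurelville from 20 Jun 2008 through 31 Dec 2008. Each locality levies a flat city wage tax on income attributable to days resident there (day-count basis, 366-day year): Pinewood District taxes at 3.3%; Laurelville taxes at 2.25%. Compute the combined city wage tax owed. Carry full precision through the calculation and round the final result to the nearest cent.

Pinewood District, 1 Jan – 19 Jun 2008: 171 days → €149000 × 3.3% × 171/366 = €2297.2869
Laurelville, 20 Jun – 31 Dec 2008: 195 days → €149000 × 2.25% × 195/366 = €1786.1680
Total = €4083.4549

€4083.45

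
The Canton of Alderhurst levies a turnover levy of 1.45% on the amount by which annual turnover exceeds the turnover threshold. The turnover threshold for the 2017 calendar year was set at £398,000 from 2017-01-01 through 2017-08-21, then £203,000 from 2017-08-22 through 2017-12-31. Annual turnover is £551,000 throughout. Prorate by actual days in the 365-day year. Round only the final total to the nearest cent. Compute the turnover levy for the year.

2017-01-01 to 2017-08-21: 233 days, exemption £398,000 → (£551,000 − £398,000) × 1.45% × 233/365 = £1,416.1932
2017-08-22 to 2017-12-31: 132 days, exemption £203,000 → (£551,000 − £203,000) × 1.45% × 132/365 = £1,824.8548
Total = £3,241.0479

£3,241.05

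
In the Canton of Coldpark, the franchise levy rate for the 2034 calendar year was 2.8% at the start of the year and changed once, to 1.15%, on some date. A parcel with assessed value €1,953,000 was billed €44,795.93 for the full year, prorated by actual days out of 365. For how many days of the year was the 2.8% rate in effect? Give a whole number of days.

Let d = days at the first rate; then 365 − d days at the second rate.
€1,953,000 × [2.8%·d + 1.15%·(365−d)] / 365 = €44,795.93
Solving gives d = 253, so the new rate took effect on September 11, 2034.

253 days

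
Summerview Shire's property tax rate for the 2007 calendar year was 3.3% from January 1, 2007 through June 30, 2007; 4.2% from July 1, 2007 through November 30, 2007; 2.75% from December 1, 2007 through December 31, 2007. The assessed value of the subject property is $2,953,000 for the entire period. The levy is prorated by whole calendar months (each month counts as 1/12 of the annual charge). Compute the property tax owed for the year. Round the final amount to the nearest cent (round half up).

$107,169.29

January 1 – June 30, 2007: 6 months at 3.3% → $2,953,000 × 3.3% × 6/12 = $48,724.5000
July 1 – November 30, 2007: 5 months at 4.2% → $2,953,000 × 4.2% × 5/12 = $51,677.5000
December 1 – December 31, 2007: 1 month at 2.75% → $2,953,000 × 2.75% × 1/12 = $6,767.2917
Total = $107,169.2917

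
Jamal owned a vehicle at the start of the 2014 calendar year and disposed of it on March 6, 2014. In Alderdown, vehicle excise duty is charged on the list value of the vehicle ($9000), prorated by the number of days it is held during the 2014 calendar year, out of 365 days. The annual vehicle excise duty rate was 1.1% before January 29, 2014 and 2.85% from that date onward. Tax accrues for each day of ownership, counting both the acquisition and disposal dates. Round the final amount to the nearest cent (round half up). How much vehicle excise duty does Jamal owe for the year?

January 1 – January 28, 2014: 28 days at 1.1% → $9000 × 1.1% × 28/365 = $7.5945
January 29 – March 6, 2014: 37 days at 2.85% → $9000 × 2.85% × 37/365 = $26.0014
Total = $33.5959

$33.60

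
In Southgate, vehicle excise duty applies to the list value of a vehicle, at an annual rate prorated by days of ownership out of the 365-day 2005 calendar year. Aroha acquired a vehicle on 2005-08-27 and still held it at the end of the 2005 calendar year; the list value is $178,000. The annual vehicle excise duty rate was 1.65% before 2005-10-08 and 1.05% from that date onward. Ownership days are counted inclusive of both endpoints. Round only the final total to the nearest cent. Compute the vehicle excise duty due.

2005-08-27 to 2005-10-07: 42 days at 1.65% → $178,000 × 1.65% × 42/365 = $337.9562
2005-10-08 to 2005-12-31: 85 days at 1.05% → $178,000 × 1.05% × 85/365 = $435.2466
Total = $773.2027

$773.20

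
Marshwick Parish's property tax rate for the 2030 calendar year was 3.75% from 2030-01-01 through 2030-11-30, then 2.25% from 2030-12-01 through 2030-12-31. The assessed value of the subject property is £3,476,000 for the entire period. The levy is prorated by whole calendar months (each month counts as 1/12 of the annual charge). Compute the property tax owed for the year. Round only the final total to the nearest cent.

£126,005.00

2030-01-01 to 2030-11-30: 11 months at 3.75% → £3,476,000 × 3.75% × 11/12 = £119,487.5000
2030-12-01 to 2030-12-31: 1 month at 2.25% → £3,476,000 × 2.25% × 1/12 = £6,517.5000
Total = £126,005.0000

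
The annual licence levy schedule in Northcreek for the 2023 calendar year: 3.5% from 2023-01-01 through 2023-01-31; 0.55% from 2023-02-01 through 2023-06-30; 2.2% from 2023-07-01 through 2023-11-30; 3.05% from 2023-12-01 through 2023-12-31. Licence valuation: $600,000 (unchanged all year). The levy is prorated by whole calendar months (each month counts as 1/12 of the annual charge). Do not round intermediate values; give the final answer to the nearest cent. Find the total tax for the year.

$10,150.00

2023-01-01 to 2023-01-31: 1 month at 3.5% → $600,000 × 3.5% × 1/12 = $1,750.0000
2023-02-01 to 2023-06-30: 5 months at 0.55% → $600,000 × 0.55% × 5/12 = $1,375.0000
2023-07-01 to 2023-11-30: 5 months at 2.2% → $600,000 × 2.2% × 5/12 = $5,500.0000
2023-12-01 to 2023-12-31: 1 month at 3.05% → $600,000 × 3.05% × 1/12 = $1,525.0000
Total = $10,150.0000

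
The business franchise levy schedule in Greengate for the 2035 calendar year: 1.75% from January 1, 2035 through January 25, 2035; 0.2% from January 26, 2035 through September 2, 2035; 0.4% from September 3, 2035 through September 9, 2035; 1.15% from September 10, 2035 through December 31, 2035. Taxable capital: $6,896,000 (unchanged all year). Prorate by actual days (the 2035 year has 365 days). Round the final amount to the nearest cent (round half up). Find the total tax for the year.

January 1 – January 25, 2035: 25 days at 1.75% → $6,896,000 × 1.75% × 25/365 = $8,265.7534
January 26 – September 2, 2035: 220 days at 0.2% → $6,896,000 × 0.2% × 220/365 = $8,312.9863
September 3 – September 9, 2035: 7 days at 0.4% → $6,896,000 × 0.4% × 7/365 = $529.0082
September 10 – December 31, 2035: 113 days at 1.15% → $6,896,000 × 1.15% × 113/365 = $24,551.6493
Total = $41,659.3973

$41,659.40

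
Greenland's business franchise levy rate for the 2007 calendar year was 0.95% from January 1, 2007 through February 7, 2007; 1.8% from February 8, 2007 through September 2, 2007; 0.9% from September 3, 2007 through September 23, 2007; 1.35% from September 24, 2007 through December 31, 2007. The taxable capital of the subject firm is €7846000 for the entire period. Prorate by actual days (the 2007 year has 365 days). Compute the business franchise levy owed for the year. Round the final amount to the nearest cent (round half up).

€120645.68

January 1 – February 7, 2007: 38 days at 0.95% → €7846000 × 0.95% × 38/365 = €7760.0164
February 8 – September 2, 2007: 207 days at 1.8% → €7846000 × 1.8% × 207/365 = €80093.6877
September 3 – September 23, 2007: 21 days at 0.9% → €7846000 × 0.9% × 21/365 = €4062.7233
September 24 – December 31, 2007: 99 days at 1.35% → €7846000 × 1.35% × 99/365 = €28729.2575
Total = €120645.6849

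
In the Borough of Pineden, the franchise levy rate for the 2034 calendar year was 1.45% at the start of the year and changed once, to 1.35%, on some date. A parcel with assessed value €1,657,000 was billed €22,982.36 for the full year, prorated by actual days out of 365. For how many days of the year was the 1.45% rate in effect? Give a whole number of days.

Let d = days at the first rate; then 365 − d days at the second rate.
€1,657,000 × [1.45%·d + 1.35%·(365−d)] / 365 = €22,982.36
Solving gives d = 135, so the new rate took effect on 16 May 2034.

135 days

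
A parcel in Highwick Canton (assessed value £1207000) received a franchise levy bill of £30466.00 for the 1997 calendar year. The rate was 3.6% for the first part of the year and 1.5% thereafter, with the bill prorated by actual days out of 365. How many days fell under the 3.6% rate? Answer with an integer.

Let d = days at the first rate; then 365 − d days at the second rate.
£1207000 × [3.6%·d + 1.5%·(365−d)] / 365 = £30466.00
Solving gives d = 178, so the new rate took effect on 28 June 1997.

178 days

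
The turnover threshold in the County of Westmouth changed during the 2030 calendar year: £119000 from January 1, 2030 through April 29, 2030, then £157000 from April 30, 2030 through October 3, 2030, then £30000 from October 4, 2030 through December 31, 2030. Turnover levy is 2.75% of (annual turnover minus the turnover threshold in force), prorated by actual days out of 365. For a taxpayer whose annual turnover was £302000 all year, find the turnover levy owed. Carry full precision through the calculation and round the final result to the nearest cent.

January 1 – April 29, 2030: 119 days, exemption £119000 → (£302000 − £119000) × 2.75% × 119/365 = £1640.7329
April 30 – October 3, 2030: 157 days, exemption £157000 → (£302000 − £157000) × 2.75% × 157/365 = £1715.1712
October 4 – December 31, 2030: 89 days, exemption £30000 → (£302000 − £30000) × 2.75% × 89/365 = £1823.8904
Total = £5179.7945

£5179.79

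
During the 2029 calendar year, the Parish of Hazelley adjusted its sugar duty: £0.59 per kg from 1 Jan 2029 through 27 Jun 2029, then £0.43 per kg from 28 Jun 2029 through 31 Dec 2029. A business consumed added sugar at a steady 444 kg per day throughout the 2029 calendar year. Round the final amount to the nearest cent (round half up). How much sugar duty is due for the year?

£82,330.92

1 Jan – 27 Jun 2029: 178 days × 444 kg/day = 79,032 kg at £0.59/kg → £46,628.88
28 Jun – 31 Dec 2029: 187 days × 444 kg/day = 83,028 kg at £0.43/kg → £35,702.04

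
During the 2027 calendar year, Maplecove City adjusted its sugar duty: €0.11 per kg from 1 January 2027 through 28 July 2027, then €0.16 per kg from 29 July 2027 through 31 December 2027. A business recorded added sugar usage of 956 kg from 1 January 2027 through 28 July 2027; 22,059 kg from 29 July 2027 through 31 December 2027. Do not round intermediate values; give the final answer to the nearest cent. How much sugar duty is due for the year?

1 January – 28 July 2027: 956 kg at €0.11/kg → €105.16
29 July – 31 December 2027: 22,059 kg at €0.16/kg → €3,529.44

€3,634.60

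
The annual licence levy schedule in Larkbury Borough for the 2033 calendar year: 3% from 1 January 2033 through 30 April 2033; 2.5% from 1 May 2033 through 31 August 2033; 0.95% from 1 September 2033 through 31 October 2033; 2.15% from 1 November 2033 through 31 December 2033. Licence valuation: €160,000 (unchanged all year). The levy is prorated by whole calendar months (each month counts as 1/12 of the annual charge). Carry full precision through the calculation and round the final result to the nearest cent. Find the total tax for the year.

€3,760.00

1 January – 30 April 2033: 4 months at 3% → €160,000 × 3% × 4/12 = €1,600.0000
1 May – 31 August 2033: 4 months at 2.5% → €160,000 × 2.5% × 4/12 = €1,333.3333
1 September – 31 October 2033: 2 months at 0.95% → €160,000 × 0.95% × 2/12 = €253.3333
1 November – 31 December 2033: 2 months at 2.15% → €160,000 × 2.15% × 2/12 = €573.3333
Total = €3,760.0000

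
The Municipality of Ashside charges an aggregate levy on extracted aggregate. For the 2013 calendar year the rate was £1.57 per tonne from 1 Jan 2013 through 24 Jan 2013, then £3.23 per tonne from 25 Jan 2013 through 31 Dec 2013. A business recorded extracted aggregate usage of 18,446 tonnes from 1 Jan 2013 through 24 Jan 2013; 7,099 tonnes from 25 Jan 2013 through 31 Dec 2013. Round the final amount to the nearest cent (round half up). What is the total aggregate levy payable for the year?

1 Jan – 24 Jan 2013: 18,446 tonnes at £1.57/tonne → £28960.22
25 Jan – 31 Dec 2013: 7,099 tonnes at £3.23/tonne → £22929.77

£51889.99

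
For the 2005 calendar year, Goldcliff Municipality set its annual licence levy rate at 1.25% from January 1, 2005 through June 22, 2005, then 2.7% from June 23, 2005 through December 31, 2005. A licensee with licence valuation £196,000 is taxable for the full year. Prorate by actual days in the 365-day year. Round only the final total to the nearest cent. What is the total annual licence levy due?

January 1 – June 22, 2005: 173 days at 1.25% → £196,000 × 1.25% × 173/365 = £1,161.2329
June 23 – December 31, 2005: 192 days at 2.7% → £196,000 × 2.7% × 192/365 = £2,783.7370
Total = £3,944.9699

£3,944.97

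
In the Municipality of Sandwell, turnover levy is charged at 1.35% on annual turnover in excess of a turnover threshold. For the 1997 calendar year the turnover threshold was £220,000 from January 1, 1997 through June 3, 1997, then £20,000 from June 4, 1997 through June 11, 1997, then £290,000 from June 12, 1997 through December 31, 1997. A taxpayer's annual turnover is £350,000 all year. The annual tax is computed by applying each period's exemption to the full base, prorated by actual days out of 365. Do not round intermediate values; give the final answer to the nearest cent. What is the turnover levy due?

January 1 – June 3, 1997: 154 days, exemption £220,000 → (£350,000 − £220,000) × 1.35% × 154/365 = £740.4658
June 4 – June 11, 1997: 8 days, exemption £20,000 → (£350,000 − £20,000) × 1.35% × 8/365 = £97.6438
June 12 – December 31, 1997: 203 days, exemption £290,000 → (£350,000 − £290,000) × 1.35% × 203/365 = £450.4932
Total = £1,288.6027

£1,288.60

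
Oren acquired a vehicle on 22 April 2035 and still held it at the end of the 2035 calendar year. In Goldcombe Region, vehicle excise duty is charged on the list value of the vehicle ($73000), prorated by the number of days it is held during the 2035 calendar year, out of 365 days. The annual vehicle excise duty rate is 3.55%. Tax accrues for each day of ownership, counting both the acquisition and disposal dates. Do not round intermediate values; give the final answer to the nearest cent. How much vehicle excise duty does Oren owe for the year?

Days held (22 April – 31 December 2035): 254 out of 365
Tax = $73000 × 3.55% × 254/365 = $1803.4000

$1803.40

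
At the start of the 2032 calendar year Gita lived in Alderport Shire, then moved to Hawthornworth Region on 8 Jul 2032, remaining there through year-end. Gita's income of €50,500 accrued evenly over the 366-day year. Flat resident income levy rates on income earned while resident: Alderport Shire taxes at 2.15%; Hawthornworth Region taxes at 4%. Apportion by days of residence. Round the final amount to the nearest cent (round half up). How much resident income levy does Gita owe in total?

€1,537.56

Alderport Shire, 1 Jan – 7 Jul 2032: 189 days → €50,500 × 2.15% × 189/366 = €560.6742
Hawthornworth Region, 8 Jul – 31 Dec 2032: 177 days → €50,500 × 4% × 177/366 = €976.8852
Total = €1,537.5594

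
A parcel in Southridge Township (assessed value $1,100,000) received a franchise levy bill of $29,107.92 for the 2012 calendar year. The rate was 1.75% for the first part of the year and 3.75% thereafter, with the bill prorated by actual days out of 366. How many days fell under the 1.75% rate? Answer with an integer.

Let d = days at the first rate; then 366 − d days at the second rate.
$1,100,000 × [1.75%·d + 3.75%·(366−d)] / 366 = $29,107.92
Solving gives d = 202, so the new rate took effect on 21 July 2012.

202 days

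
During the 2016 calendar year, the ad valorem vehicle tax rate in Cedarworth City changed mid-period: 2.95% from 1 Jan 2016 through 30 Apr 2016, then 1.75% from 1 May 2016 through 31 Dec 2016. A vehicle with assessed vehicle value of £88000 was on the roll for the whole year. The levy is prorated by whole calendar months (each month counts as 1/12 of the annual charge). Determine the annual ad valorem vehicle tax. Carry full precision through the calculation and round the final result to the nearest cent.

£1892.00

1 Jan – 30 Apr 2016: 4 months at 2.95% → £88000 × 2.95% × 4/12 = £865.3333
1 May – 31 Dec 2016: 8 months at 1.75% → £88000 × 1.75% × 8/12 = £1026.6667
Total = £1892.0000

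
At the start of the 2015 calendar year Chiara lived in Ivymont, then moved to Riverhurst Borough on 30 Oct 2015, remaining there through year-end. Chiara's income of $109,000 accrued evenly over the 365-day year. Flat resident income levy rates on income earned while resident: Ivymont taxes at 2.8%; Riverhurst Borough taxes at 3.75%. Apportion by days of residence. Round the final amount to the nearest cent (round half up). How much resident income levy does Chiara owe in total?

Ivymont, 1 Jan – 29 Oct 2015: 302 days → $109,000 × 2.8% × 302/365 = $2,525.2164
Riverhurst Borough, 30 Oct – 31 Dec 2015: 63 days → $109,000 × 3.75% × 63/365 = $705.5137
Total = $3,230.7301

$3,230.73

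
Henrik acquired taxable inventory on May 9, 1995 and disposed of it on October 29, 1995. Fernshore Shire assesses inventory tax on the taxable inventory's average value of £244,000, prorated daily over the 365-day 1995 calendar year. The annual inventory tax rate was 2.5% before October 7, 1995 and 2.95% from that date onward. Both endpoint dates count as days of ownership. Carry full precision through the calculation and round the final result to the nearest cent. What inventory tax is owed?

£2,977.13

May 9 – October 6, 1995: 151 days at 2.5% → £244,000 × 2.5% × 151/365 = £2,523.5616
October 7 – October 29, 1995: 23 days at 2.95% → £244,000 × 2.95% × 23/365 = £453.5726
Total = £2,977.1342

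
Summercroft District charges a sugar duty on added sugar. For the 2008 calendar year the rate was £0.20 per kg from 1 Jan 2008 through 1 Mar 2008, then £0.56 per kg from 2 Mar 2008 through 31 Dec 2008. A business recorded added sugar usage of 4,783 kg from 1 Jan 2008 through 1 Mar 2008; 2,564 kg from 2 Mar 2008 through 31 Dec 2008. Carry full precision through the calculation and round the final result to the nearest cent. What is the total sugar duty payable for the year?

£2392.44

1 Jan – 1 Mar 2008: 4,783 kg at £0.20/kg → £956.60
2 Mar – 31 Dec 2008: 2,564 kg at £0.56/kg → £1435.84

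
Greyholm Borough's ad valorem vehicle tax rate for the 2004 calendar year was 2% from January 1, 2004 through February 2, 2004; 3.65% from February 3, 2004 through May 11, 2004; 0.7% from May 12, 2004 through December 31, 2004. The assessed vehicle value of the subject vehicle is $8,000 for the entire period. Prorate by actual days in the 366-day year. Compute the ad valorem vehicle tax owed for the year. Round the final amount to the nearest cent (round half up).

$129.21

January 1 – February 2, 2004: 33 days at 2% → $8,000 × 2% × 33/366 = $14.4262
February 3 – May 11, 2004: 99 days at 3.65% → $8,000 × 3.65% × 99/366 = $78.9836
May 12 – December 31, 2004: 234 days at 0.7% → $8,000 × 0.7% × 234/366 = $35.8033
Total = $129.2131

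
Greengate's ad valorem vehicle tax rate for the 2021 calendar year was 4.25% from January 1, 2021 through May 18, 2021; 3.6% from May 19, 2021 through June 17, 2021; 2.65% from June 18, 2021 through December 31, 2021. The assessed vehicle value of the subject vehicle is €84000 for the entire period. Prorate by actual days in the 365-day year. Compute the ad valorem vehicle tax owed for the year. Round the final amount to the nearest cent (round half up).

January 1 – May 18, 2021: 138 days at 4.25% → €84000 × 4.25% × 138/365 = €1349.7534
May 19 – June 17, 2021: 30 days at 3.6% → €84000 × 3.6% × 30/365 = €248.5479
June 18 – December 31, 2021: 197 days at 2.65% → €84000 × 2.65% × 197/365 = €1201.4301
Total = €2799.7315

€2799.73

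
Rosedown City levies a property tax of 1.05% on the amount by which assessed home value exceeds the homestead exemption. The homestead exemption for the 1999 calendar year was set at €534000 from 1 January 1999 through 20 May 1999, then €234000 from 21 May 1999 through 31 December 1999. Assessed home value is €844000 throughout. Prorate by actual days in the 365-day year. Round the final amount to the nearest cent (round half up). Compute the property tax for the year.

1 January – 20 May 1999: 140 days, exemption €534000 → (€844000 − €534000) × 1.05% × 140/365 = €1248.4932
21 May – 31 December 1999: 225 days, exemption €234000 → (€844000 − €234000) × 1.05% × 225/365 = €3948.2877
Total = €5196.7808

€5196.78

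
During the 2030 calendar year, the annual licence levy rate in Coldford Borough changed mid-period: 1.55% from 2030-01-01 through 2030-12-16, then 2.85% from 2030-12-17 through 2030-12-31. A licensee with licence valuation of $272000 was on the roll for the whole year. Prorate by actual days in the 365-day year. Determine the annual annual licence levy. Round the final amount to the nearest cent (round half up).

$4361.32

2030-01-01 to 2030-12-16: 350 days at 1.55% → $272000 × 1.55% × 350/365 = $4042.7397
2030-12-17 to 2030-12-31: 15 days at 2.85% → $272000 × 2.85% × 15/365 = $318.5753
Total = $4361.3151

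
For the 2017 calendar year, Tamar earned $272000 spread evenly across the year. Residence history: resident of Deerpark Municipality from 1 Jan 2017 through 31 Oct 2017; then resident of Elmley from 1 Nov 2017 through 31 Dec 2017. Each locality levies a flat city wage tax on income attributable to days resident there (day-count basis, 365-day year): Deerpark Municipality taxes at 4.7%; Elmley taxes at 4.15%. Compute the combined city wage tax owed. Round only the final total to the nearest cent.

Deerpark Municipality, 1 Jan – 31 Oct 2017: 304 days → $272000 × 4.7% × 304/365 = $10647.4959
Elmley, 1 Nov – 31 Dec 2017: 61 days → $272000 × 4.15% × 61/365 = $1886.4877
Total = $12533.9836

$12533.98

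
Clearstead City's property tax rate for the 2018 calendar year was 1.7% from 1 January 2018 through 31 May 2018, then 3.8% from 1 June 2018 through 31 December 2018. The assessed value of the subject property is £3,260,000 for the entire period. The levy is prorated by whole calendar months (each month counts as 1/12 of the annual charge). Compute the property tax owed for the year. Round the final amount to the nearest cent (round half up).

£95,355.00

1 January – 31 May 2018: 5 months at 1.7% → £3,260,000 × 1.7% × 5/12 = £23,091.6667
1 June – 31 December 2018: 7 months at 3.8% → £3,260,000 × 3.8% × 7/12 = £72,263.3333
Total = £95,355.0000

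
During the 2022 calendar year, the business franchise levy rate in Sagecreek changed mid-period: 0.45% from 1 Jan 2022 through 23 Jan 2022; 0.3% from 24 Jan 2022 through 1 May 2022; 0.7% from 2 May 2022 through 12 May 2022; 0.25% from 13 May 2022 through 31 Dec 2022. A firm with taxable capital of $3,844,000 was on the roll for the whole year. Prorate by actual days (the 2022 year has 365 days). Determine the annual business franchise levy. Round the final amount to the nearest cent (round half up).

1 Jan – 23 Jan 2022: 23 days at 0.45% → $3,844,000 × 0.45% × 23/365 = $1,090.0110
24 Jan – 1 May 2022: 98 days at 0.3% → $3,844,000 × 0.3% × 98/365 = $3,096.2630
2 May – 12 May 2022: 11 days at 0.7% → $3,844,000 × 0.7% × 11/365 = $810.9260
13 May – 31 Dec 2022: 233 days at 0.25% → $3,844,000 × 0.25% × 233/365 = $6,134.6027
Total = $11,131.8027

$11,131.80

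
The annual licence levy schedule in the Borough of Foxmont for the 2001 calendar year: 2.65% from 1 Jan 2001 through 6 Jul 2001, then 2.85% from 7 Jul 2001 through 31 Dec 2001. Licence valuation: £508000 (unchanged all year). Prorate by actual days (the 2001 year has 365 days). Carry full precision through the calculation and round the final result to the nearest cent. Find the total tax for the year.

£13957.47

1 Jan – 6 Jul 2001: 187 days at 2.65% → £508000 × 2.65% × 187/365 = £6896.9699
7 Jul – 31 Dec 2001: 178 days at 2.85% → £508000 × 2.85% × 178/365 = £7060.5041
Total = £13957.4740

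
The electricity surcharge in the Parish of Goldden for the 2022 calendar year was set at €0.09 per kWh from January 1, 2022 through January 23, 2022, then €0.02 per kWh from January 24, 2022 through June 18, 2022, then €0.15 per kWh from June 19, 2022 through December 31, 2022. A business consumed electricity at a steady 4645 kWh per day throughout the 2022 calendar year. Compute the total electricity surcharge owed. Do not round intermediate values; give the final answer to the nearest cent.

January 1 – January 23, 2022: 23 days × 4645 kWh/day = 106,835 kWh at €0.09/kWh → €9,615.15
January 24 – June 18, 2022: 146 days × 4645 kWh/day = 678,170 kWh at €0.02/kWh → €13,563.40
June 19 – December 31, 2022: 196 days × 4645 kWh/day = 910,420 kWh at €0.15/kWh → €136,563.00

€159,741.55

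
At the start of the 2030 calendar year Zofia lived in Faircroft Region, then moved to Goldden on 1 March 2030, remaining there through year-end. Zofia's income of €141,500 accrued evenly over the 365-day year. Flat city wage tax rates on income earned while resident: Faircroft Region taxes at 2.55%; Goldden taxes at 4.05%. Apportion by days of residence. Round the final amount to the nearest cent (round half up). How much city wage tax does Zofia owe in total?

€5,387.66

Faircroft Region, 1 January – 28 February 2030: 59 days → €141,500 × 2.55% × 59/365 = €583.2514
Goldden, 1 March – 31 December 2030: 306 days → €141,500 × 4.05% × 306/365 = €4,804.4096
Total = €5,387.6610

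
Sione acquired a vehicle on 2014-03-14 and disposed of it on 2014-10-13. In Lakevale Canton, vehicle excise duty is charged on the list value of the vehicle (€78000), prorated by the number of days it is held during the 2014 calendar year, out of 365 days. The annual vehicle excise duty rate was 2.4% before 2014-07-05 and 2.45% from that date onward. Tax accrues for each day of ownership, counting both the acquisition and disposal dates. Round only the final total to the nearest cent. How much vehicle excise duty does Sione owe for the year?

€1108.35

2014-03-14 to 2014-07-04: 113 days at 2.4% → €78000 × 2.4% × 113/365 = €579.5507
2014-07-05 to 2014-10-13: 101 days at 2.45% → €78000 × 2.45% × 101/365 = €528.7973
Total = €1108.3479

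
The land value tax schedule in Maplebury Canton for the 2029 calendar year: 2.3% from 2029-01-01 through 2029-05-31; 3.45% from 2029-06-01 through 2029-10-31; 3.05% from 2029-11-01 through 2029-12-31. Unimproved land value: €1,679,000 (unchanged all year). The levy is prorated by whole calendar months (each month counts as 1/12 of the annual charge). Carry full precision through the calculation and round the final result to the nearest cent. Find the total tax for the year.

€48,760.96

2029-01-01 to 2029-05-31: 5 months at 2.3% → €1,679,000 × 2.3% × 5/12 = €16,090.4167
2029-06-01 to 2029-10-31: 5 months at 3.45% → €1,679,000 × 3.45% × 5/12 = €24,135.6250
2029-11-01 to 2029-12-31: 2 months at 3.05% → €1,679,000 × 3.05% × 2/12 = €8,534.9167
Total = €48,760.9583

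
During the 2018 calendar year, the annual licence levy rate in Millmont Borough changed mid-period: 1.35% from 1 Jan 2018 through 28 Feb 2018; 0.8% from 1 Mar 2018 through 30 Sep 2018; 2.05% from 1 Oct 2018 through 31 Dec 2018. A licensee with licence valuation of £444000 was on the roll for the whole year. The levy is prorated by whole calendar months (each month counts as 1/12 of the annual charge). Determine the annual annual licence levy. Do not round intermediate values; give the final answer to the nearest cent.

1 Jan – 28 Feb 2018: 2 months at 1.35% → £444000 × 1.35% × 2/12 = £999.0000
1 Mar – 30 Sep 2018: 7 months at 0.8% → £444000 × 0.8% × 7/12 = £2072.0000
1 Oct – 31 Dec 2018: 3 months at 2.05% → £444000 × 2.05% × 3/12 = £2275.5000
Total = £5346.5000

£5346.50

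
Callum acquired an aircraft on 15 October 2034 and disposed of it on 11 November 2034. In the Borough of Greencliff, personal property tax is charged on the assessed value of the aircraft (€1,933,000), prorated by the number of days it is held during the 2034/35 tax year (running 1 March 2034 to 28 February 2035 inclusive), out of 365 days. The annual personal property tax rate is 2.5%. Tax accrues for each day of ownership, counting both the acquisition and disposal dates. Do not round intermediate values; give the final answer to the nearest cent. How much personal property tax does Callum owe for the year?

Days held (15 October – 11 November 2034): 28 out of 365
Tax = €1,933,000 × 2.5% × 28/365 = €3,707.1233

€3,707.12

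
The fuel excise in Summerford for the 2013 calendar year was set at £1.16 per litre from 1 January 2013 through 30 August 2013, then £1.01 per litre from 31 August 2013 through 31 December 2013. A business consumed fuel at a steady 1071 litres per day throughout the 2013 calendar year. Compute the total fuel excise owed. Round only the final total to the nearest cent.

1 January – 30 August 2013: 242 days × 1071 litres/day = 259,182 litres at £1.16/litre → £300,651.12
31 August – 31 December 2013: 123 days × 1071 litres/day = 131,733 litres at £1.01/litre → £133,050.33

£433,701.45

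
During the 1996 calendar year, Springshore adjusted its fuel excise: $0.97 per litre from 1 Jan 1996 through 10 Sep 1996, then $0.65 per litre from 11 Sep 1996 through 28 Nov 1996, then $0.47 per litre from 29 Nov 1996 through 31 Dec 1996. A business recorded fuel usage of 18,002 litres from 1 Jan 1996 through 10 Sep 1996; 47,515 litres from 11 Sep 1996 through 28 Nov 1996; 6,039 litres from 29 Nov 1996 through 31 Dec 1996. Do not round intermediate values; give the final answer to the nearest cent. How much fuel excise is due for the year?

1 Jan – 10 Sep 1996: 18,002 litres at $0.97/litre → $17461.94
11 Sep – 28 Nov 1996: 47,515 litres at $0.65/litre → $30884.75
29 Nov – 31 Dec 1996: 6,039 litres at $0.47/litre → $2838.33

$51185.02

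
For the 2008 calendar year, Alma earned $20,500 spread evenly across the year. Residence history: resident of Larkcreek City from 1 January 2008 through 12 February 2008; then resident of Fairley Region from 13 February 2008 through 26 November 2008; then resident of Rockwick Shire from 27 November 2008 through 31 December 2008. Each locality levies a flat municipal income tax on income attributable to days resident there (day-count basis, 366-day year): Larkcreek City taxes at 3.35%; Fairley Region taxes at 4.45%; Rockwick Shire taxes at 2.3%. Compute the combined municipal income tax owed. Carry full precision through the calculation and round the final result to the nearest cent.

$843.61

Larkcreek City, 1 January – 12 February 2008: 43 days → $20,500 × 3.35% × 43/366 = $80.6837
Fairley Region, 13 February – 26 November 2008: 288 days → $20,500 × 4.45% × 288/366 = $717.8361
Rockwick Shire, 27 November – 31 December 2008: 35 days → $20,500 × 2.3% × 35/366 = $45.0888
Total = $843.6086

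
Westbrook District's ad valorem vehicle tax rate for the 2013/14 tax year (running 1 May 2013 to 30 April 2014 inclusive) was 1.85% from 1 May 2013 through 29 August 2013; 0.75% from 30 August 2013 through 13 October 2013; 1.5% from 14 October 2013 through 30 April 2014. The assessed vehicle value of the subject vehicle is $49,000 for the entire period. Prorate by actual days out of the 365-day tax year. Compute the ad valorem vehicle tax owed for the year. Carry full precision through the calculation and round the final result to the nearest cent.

$746.55

1 May – 29 August 2013: 121 days at 1.85% → $49,000 × 1.85% × 121/365 = $300.5110
30 August – 13 October 2013: 45 days at 0.75% → $49,000 × 0.75% × 45/365 = $45.3082
14 October 2013 – 30 April 2014: 199 days at 1.5% → $49,000 × 1.5% × 199/365 = $400.7260
Total = $746.5452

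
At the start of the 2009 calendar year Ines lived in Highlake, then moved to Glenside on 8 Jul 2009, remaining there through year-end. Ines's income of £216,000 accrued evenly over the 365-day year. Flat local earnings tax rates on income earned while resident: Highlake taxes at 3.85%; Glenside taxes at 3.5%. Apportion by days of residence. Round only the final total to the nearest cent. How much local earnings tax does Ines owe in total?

Highlake, 1 Jan – 7 Jul 2009: 188 days → £216,000 × 3.85% × 188/365 = £4,283.3096
Glenside, 8 Jul – 31 Dec 2009: 177 days → £216,000 × 3.5% × 177/365 = £3,666.0822
Total = £7,949.3918

£7,949.39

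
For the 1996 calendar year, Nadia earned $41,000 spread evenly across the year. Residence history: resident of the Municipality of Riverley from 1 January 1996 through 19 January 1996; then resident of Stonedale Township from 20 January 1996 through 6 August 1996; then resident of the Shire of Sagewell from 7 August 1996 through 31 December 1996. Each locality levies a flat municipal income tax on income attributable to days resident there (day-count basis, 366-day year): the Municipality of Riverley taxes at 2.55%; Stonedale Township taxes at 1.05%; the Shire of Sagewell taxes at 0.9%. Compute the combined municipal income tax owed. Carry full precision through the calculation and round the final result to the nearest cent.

$437.73

The Municipality of Riverley, 1 January – 19 January 1996: 19 days → $41,000 × 2.55% × 19/366 = $54.2746
Stonedale Township, 20 January – 6 August 1996: 200 days → $41,000 × 1.05% × 200/366 = $235.2459
The Shire of Sagewell, 7 August – 31 December 1996: 147 days → $41,000 × 0.9% × 147/366 = $148.2049
Total = $437.7254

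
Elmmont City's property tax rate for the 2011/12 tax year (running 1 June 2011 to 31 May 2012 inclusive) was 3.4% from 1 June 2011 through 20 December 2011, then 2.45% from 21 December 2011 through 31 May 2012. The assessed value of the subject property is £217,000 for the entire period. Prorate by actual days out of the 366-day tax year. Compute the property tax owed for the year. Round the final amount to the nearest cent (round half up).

1 June – 20 December 2011: 203 days at 3.4% → £217,000 × 3.4% × 203/366 = £4,092.1694
21 December 2011 – 31 May 2012: 163 days at 2.45% → £217,000 × 2.45% × 163/366 = £2,367.7309
Total = £6,459.9003

£6,459.90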